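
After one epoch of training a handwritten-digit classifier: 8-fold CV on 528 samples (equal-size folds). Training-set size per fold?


Fold size = 528/8 = 66
Training per fold = 528 - 66 = 462

462


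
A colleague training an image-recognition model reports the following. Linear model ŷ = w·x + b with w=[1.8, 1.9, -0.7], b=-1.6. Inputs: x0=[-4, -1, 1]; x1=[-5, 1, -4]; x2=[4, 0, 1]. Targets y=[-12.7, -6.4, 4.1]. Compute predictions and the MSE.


ŷ0 = (1.8)·(-4) + (1.9)·(-1) + (-0.7)·(1) - 1.6 = -11.4
ŷ1 = (1.8)·(-5) + (1.9)·(1) + (-0.7)·(-4) - 1.6 = -5.9
ŷ2 = (1.8)·(4) + (1.9)·(0) + (-0.7)·(1) - 1.6 = 4.9
errors² = [1.69, 0.25, 0.64]
MSE = 2.5800/3 = 0.86

0.86


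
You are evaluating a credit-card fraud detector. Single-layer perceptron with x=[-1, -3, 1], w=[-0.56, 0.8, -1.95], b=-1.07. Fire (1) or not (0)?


z = (-1)·(-0.56) + (-3)·(0.8) + (1)·(-1.95) - 1.07
  = -4.86
step(z) = 0 (z<0)

0


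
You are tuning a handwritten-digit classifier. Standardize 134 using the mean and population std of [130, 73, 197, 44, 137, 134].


μ = 119.1667, σ = 49.1508
z = (134 - 119.1667)/49.1508 = 0.3018

0.3018


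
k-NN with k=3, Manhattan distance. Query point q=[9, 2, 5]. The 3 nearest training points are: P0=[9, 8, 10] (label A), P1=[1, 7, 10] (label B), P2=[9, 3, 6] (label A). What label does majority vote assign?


d(q,P0) = 11  (label A)
d(q,P1) = 18  (label B)
d(q,P2) = 2  (label A)
Votes: A=2, B=1
Majority → A

A


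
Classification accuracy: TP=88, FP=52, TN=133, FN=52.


Accuracy = (TP+TN)/(TP+TN+FP+FN)
= (88+133)/(325)
= 221/325 = 68.0%

68.0%


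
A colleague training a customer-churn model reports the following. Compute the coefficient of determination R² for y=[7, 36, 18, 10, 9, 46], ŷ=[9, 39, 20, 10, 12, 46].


ȳ = 21
SS_res = Σ(y-ŷ)² = 26
SS_tot = Σ(y-ȳ)² = 1320
R² = 1 - SS_res/SS_tot = 1 - 0.0197 = 0.9803

0.9803


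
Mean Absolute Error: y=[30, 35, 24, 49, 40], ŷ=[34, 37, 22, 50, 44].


Absolute errors: |30-34|=4, |35-37|=2, |24-22|=2, |49-50|=1, |40-44|=4
Sum = 13
MAE = 13/5 = 13/5

13/5


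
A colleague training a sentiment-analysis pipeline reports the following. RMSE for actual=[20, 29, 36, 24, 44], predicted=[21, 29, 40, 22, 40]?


MSE = 37/5 = 7.4
RMSE = √(37/5) = 2.7203

2.7203


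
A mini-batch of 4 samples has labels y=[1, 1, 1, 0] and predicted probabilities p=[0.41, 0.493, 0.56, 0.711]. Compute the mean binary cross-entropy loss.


L[0] = -ln(0.41) = 0.8916
L[1] = -ln(0.493) = 0.7072
L[2] = -ln(0.56) = 0.5798
L[3] = -ln(1-0.711) = -ln(0.289) = 1.2413
mean = (0.8916 + 0.7072 + 0.5798 + 1.2413)/4 = 0.855

0.855


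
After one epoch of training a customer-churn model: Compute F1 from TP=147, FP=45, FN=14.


Precision = 147/192 = 0.7656
Recall = 147/161 = 0.913
F1 = 2·P·R/(P+R) = 2·TP/(2·TP+FP+FN) = 294/(294+45+14) = 294/353 = 0.8329

0.8329


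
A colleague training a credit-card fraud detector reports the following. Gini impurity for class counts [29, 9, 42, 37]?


Probabilities: [29/117, 9/117, 42/117, 37/117] ≈ [0.2479, 0.0769, 0.359, 0.3162]
Σpᵢ² = (841 + 81 + 1764 + 1369)/117² = 4055/13689
Gini = 1 - Σpᵢ² = 1 - 4055/13689 = 0.7038

0.7038


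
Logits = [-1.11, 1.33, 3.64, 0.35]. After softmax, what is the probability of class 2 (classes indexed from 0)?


Exponentials: e^-1.11=0.3296, e^1.33=3.781, e^3.64=38.0918, e^0.35=1.4191
Sum = 43.6215
Softmax = [0.0076, 0.0867, 0.8732, 0.0325]
p[2] = 38.0918/43.6215 = 0.8732

0.8732


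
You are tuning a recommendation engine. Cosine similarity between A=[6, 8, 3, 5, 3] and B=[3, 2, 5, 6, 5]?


A·B = 6·3 + 8·2 + 3·5 + 5·6 + 3·5 = 94
‖A‖ = √143 = 11.9583, ‖B‖ = √99 = 9.9499
cos = 94/(√143·√99) = 94/√14157 = 0.79

0.79


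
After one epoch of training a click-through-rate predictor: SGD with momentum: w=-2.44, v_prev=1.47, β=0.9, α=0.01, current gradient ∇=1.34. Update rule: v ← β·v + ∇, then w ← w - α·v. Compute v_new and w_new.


v_new = 0.9·1.47 + 1.34 = 1.323 + 1.34 = 2.663
w_new = -2.44 - 0.01·2.663 = -2.44 - 0.02663 = -2.46663

v_new=2.663, w_new=-2.46663


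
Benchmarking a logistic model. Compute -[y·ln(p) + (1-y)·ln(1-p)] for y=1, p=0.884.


BCE = -[y·ln(p) + (1-y)·ln(1-p)]
= -1·ln(0.884) - 0
= -ln(0.884) = 0.1233

0.1233


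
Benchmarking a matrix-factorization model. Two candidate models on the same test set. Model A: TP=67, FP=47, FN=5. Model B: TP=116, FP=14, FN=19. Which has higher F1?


Model A: P=67/114=0.5877, R=67/72=0.9306, F1=2PR/(P+R)=2TP/(2TP+FP+FN)=134/186=0.7204
Model B: P=116/130=0.8923, R=116/135=0.8593, F1=2PR/(P+R)=2TP/(2TP+FP+FN)=232/265=0.8755
0.7204 < 0.8755 → Model B

Model B


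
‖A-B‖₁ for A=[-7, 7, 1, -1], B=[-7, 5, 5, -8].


d = |-7+ 7| + |7-5| + |1-5| + |-1+ 8|
  = 0 + 2 + 4 + 7
  = 13

13


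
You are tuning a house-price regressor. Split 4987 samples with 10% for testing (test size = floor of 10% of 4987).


Test = ⌊4987·10/100⌋ = 498
Train = 4987 - 498 = 4489

Train: 4489, Test: 498


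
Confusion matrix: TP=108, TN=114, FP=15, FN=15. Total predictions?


Total = TP + TN + FP + FN
= 108 + 114 + 15 + 15
= 252
(Predicted positive: 123, predicted negative: 129)

252


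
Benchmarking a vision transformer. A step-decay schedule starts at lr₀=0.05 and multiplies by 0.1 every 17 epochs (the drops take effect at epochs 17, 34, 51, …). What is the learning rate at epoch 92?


n_drops = ⌊92/17⌋ = 5
lr = 0.05·0.1^5 = 0.05·0.00001 = 0.0000005

0.0000005


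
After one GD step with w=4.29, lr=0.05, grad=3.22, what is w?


w_new = w - α·∇
= 4.29 - 0.05·3.22
= 4.29 - 0.161
= 4.129

4.129


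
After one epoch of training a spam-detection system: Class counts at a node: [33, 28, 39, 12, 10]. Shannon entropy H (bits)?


Probabilities: [33/122, 28/122, 39/122, 12/122, 10/122] ≈ [0.2705, 0.2295, 0.3197, 0.0984, 0.082]
H = -((33/122)·log₂(33/122) + (28/122)·log₂(28/122) + (39/122)·log₂(39/122) + (12/122)·log₂(12/122) + (10/122)·log₂(10/122))
  = 2.1484 bits

2.1484 bits


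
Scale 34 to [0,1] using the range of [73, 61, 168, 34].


min=34, max=168
(34-34)/(168-34) = 0/134 = 0.0

0.0


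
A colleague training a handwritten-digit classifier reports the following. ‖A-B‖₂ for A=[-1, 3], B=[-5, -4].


d = √((-1+ 5)² + (3+ 4)²)
  = √(16 + 49)
  = √65 = 8.0623

8.0623


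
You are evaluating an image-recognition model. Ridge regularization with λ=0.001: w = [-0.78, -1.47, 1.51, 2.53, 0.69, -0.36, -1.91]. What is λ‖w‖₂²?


‖w‖₂² = (-0.78)² + (-1.47)² + (1.51)² + (2.53)² + (0.69)² + (-0.36)² + (-1.91)²
     = 0.6084 + 2.1609 + 2.2801 + 6.4009 + 0.4761 + 0.1296 + 3.6481
     = 15.7041
λ·‖w‖₂² = 0.001·15.7041 = 0.015704

0.015704


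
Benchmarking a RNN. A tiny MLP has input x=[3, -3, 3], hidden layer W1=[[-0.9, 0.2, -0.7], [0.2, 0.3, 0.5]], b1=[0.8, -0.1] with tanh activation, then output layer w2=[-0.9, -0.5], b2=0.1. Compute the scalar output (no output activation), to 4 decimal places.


z1[0] = (-0.9)·(3) + (0.2)·(-3) + (-0.7)·(3) + 0.8 = -4.6
z1[1] = (0.2)·(3) + (0.3)·(-3) + (0.5)·(3) - 0.1 = 1.1
h = tanh(z1) = [-0.9998, 0.8005]
output = (-0.9)·(-0.9998) + (-0.5)·(0.8005) + 0.1 = 0.5996

0.5996


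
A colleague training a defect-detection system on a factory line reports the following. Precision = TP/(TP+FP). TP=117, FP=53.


Precision = TP/(TP+FP)
= 117/(117+53)
= 117/170 = 68.82%

68.82%


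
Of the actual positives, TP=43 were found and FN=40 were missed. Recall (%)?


Recall = TP/(TP+FN)
= 43/(43+40)
= 43/83 = 51.81%

51.81%


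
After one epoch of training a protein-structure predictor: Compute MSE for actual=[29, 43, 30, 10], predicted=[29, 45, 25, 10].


Squared errors: (29-29)²=0, (43-45)²=4, (30-25)²=25, (10-10)²=0
Sum = 29
MSE = 29/4 = 29/4

29/4


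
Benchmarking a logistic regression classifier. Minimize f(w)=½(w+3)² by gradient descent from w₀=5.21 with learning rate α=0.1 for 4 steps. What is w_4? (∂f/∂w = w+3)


step 1: grad = 5.21+3 = 8.21; w = 5.21 - 0.1·(8.21) = 4.389
step 2: grad = 4.389+3 = 7.389; w = 4.389 - 0.1·(7.389) = 3.6501
step 3: grad = 3.6501+3 = 6.6501; w = 3.6501 - 0.1·(6.6501) = 2.98509
step 4: grad = 2.98509+3 = 5.98509; w = 2.98509 - 0.1·(5.98509) = 2.386581

2.386581


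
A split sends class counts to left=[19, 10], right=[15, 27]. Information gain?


Parent = [34, 37], H_parent = 0.9987
H_left = 0.9294 (n=29), H_right = 0.9403 (n=42)
H_children = (29/71)·0.9294 + (42/71)·0.9403 = 0.9358
IG = 0.9987 - 0.9358 = 0.0629

0.0629


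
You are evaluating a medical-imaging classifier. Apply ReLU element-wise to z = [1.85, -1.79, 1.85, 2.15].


ReLU(1.85) = max(0, 1.85) = 1.85
ReLU(-1.79) = max(0, -1.79) = 0.0
ReLU(1.85) = max(0, 1.85) = 1.85
ReLU(2.15) = max(0, 2.15) = 2.15
result = [1.85, 0.0, 1.85, 2.15]

[1.85, 0.0, 1.85, 2.15]


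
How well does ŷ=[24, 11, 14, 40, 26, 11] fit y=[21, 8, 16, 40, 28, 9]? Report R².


ȳ = 20.3333
SS_res = Σ(y-ŷ)² = 30
SS_tot = Σ(y-ȳ)² = 745.33
R² = 1 - SS_res/SS_tot = 1 - 0.0403 = 0.9597

0.9597


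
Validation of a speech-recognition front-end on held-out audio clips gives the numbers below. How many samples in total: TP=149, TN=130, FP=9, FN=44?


Total = TP + TN + FP + FN
= 149 + 130 + 9 + 44
= 332
(Predicted positive: 158, predicted negative: 174)

332


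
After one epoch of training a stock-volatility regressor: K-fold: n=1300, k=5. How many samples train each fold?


Fold size = 1300/5 = 260
Training per fold = 1300 - 260 = 1040

1040


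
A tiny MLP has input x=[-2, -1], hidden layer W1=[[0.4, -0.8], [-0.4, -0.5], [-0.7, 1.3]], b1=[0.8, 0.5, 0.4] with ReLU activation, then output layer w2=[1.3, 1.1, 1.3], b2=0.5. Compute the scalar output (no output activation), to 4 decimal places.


z1[0] = (0.4)·(-2) + (-0.8)·(-1) + 0.8 = 0.8
z1[1] = (-0.4)·(-2) + (-0.5)·(-1) + 0.5 = 1.8
z1[2] = (-0.7)·(-2) + (1.3)·(-1) + 0.4 = 0.5
h = ReLU(z1) = [0.8, 1.8, 0.5]
output = (1.3)·(0.8) + (1.1)·(1.8) + (1.3)·(0.5) + 0.5 = 4.17

4.17


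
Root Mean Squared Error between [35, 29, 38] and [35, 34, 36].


MSE = 29/3 = 9.6667
RMSE = √(29/3) = 3.1091

3.1091


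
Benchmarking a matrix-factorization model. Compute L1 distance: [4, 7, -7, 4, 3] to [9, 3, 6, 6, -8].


d = |4-9| + |7-3| + |-7-6| + |4-6| + |3+ 8|
  = 5 + 4 + 13 + 2 + 11
  = 35

35


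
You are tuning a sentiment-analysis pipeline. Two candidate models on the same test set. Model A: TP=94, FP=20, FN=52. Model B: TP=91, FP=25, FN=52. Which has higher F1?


Model A: P=94/114=0.8246, R=94/146=0.6438, F1=2PR/(P+R)=2TP/(2TP+FP+FN)=188/260=0.7231
Model B: P=91/116=0.7845, R=91/143=0.6364, F1=2PR/(P+R)=2TP/(2TP+FP+FN)=182/259=0.7027
0.7231 > 0.7027 → Model A

Model A


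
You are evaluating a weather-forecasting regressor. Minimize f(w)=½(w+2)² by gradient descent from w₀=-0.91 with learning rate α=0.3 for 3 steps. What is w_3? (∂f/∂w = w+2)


step 1: grad = -0.91+2 = 1.09; w = -0.91 - 0.3·(1.09) = -1.237
step 2: grad = -1.237+2 = 0.763; w = -1.237 - 0.3·(0.763) = -1.4659
step 3: grad = -1.4659+2 = 0.5341; w = -1.4659 - 0.3·(0.5341) = -1.62613

-1.62613


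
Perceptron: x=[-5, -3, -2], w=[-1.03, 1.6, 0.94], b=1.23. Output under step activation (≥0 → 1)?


z = (-5)·(-1.03) + (-3)·(1.6) + (-2)·(0.94) + 1.23
  = -0.3
step(z) = 0 (z<0)

0


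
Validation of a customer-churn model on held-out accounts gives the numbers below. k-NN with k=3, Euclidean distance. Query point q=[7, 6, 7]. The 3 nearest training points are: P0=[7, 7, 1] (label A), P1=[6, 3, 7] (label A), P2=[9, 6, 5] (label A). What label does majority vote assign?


d(q,P0) = 6.0828  (label A)
d(q,P1) = 3.1623  (label A)
d(q,P2) = 2.8284  (label A)
Votes: A=3, B=0
Majority → A

A


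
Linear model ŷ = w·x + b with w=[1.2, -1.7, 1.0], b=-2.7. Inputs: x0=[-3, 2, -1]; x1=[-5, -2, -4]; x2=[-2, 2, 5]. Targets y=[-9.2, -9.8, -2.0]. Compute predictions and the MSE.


ŷ0 = (1.2)·(-3) + (-1.7)·(2) + (1.0)·(-1) - 2.7 = -10.7
ŷ1 = (1.2)·(-5) + (-1.7)·(-2) + (1.0)·(-4) - 2.7 = -9.3
ŷ2 = (1.2)·(-2) + (-1.7)·(2) + (1.0)·(5) - 2.7 = -3.5
errors² = [2.25, 0.25, 2.25]
MSE = 4.7500/3 = 1.5833

1.5833


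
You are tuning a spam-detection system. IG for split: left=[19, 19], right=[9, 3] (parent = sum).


Parent = [28, 22], H_parent = 0.9896
H_left = 1 (n=38), H_right = 0.8113 (n=12)
H_children = (38/50)·1 + (12/50)·0.8113 = 0.9547
IG = 0.9896 - 0.9547 = 0.0349

0.0349


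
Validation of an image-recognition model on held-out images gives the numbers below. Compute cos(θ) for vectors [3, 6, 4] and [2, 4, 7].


A·B = 3·2 + 6·4 + 4·7 = 58
‖A‖ = √61 = 7.8102, ‖B‖ = √69 = 8.3066
cos = 58/(√61·√69) = 58/√4209 = 0.894

0.894


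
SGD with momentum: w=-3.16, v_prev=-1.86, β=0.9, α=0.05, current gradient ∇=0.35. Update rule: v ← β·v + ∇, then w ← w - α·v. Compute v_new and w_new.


v_new = 0.9·-1.86 + 0.35 = -1.674 + 0.35 = -1.324
w_new = -3.16 - 0.05·-1.324 = -3.16 + 0.0662 = -3.0938

v_new=-1.324, w_new=-3.0938


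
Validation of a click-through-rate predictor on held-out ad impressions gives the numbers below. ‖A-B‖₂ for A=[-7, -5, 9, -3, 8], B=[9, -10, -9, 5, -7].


d = √((-7-9)² + (-5+ 10)² + (9+ 9)² + (-3-5)² + (8+ 7)²)
  = √(256 + 25 + 324 + 64 + 225)
  = √894 = 29.8998

29.8998


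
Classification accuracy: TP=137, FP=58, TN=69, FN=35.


Accuracy = (TP+TN)/(TP+TN+FP+FN)
= (137+69)/(299)
= 206/299 = 68.9%

68.9%


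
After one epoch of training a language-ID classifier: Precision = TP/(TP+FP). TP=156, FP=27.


Precision = TP/(TP+FP)
= 156/(156+27)
= 156/183 = 85.25%

85.25%


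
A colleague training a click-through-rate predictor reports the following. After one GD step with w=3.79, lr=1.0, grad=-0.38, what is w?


w_new = w - α·∇
= 3.79 - 1.0·-0.38
= 3.79 + 0.38
= 4.17

4.17


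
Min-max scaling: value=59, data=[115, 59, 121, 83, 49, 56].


min=49, max=121
(59-49)/(121-49) = 10/72 = 0.1389

0.1389


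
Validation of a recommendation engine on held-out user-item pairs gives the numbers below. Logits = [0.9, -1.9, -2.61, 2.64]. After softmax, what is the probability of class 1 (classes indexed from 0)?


Exponentials: e^0.9=2.4596, e^-1.9=0.1496, e^-2.61=0.0735, e^2.64=14.0132
Sum = 16.6959
Softmax = [0.1473, 0.009, 0.0044, 0.8393]
p[1] = 0.1496/16.6959 = 0.009

0.009


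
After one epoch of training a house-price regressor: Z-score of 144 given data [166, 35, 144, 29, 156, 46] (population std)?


μ = 96, σ = 59.8804
z = (144 - 96)/59.8804 = 0.8016

0.8016


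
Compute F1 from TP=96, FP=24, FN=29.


Precision = 96/120 = 0.8
Recall = 96/125 = 0.768
F1 = 2·P·R/(P+R) = 2·TP/(2·TP+FP+FN) = 192/(192+24+29) = 192/245 = 0.7837

0.7837


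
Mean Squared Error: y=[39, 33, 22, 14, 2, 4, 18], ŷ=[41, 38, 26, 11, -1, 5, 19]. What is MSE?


Squared errors: (39-41)²=4, (33-38)²=25, (22-26)²=16, (14-11)²=9, (2+ 1)²=9, (4-5)²=1, (18-19)²=1
Sum = 65
MSE = 65/7 = 65/7

65/7


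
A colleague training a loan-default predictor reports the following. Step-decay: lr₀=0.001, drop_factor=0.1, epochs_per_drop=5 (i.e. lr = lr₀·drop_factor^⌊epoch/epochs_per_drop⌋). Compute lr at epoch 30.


n_drops = ⌊30/5⌋ = 6
lr = 0.001·0.1^6 = 0.001·0.000001 = 0.000000001

0.000000001


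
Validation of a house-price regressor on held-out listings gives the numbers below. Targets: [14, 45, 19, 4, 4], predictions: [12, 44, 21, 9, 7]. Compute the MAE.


Absolute errors: |14-12|=2, |45-44|=1, |19-21|=2, |4-9|=5, |4-7|=3
Sum = 13
MAE = 13/5 = 13/5

13/5


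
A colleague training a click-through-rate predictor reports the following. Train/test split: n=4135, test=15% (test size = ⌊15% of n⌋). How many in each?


Test = ⌊4135·15/100⌋ = 620
Train = 4135 - 620 = 3515

Train: 3515, Test: 620


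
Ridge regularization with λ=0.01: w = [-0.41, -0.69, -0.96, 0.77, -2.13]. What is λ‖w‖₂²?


‖w‖₂² = (-0.41)² + (-0.69)² + (-0.96)² + (0.77)² + (-2.13)²
     = 0.1681 + 0.4761 + 0.9216 + 0.5929 + 4.5369
     = 6.6956
λ·‖w‖₂² = 0.01·6.6956 = 0.066956

0.066956


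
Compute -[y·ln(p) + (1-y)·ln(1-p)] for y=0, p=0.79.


BCE = -[y·ln(p) + (1-y)·ln(1-p)]
= -0 - 1·ln(1-0.79)
= -ln(0.21) = 1.5606

1.5606


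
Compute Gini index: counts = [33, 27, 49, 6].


Probabilities: [33/115, 27/115, 49/115, 6/115] ≈ [0.287, 0.2348, 0.4261, 0.0522]
Σpᵢ² = (1089 + 729 + 2401 + 36)/115² = 4255/13225
Gini = 1 - Σpᵢ² = 1 - 4255/13225 = 0.6783

0.6783


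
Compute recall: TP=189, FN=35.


Recall = TP/(TP+FN)
= 189/(189+35)
= 189/224 = 84.38%

84.38%


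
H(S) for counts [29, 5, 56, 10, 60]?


Probabilities: [29/160, 5/160, 56/160, 10/160, 60/160] ≈ [0.1812, 0.0312, 0.35, 0.0625, 0.375]
H = -((29/160)·log₂(29/160) + (5/160)·log₂(5/160) + (56/160)·log₂(56/160) + (10/160)·log₂(10/160) + (60/160)·log₂(60/160))
  = 1.9136 bits

1.9136 bits


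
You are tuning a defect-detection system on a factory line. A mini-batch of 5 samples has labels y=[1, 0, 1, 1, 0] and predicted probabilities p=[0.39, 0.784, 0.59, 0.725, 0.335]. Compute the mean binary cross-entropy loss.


L[0] = -ln(0.39) = 0.9416
L[1] = -ln(1-0.784) = -ln(0.216) = 1.5325
L[2] = -ln(0.59) = 0.5276
L[3] = -ln(0.725) = 0.3216
L[4] = -ln(1-0.335) = -ln(0.665) = 0.408
mean = (0.9416 + 1.5325 + 0.5276 + 0.3216 + 0.408)/5 = 0.7463

0.7463


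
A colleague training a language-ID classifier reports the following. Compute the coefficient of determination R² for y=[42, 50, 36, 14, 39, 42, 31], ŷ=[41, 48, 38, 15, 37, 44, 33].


ȳ = 36.2857
SS_res = Σ(y-ŷ)² = 22
SS_tot = Σ(y-ȳ)² = 785.43
R² = 1 - SS_res/SS_tot = 1 - 0.028 = 0.972

0.972


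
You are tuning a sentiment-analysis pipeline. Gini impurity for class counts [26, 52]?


Probabilities: [26/78, 52/78] ≈ [0.3333, 0.6667]
Σpᵢ² = (676 + 2704)/78² = 3380/6084
Gini = 1 - Σpᵢ² = 1 - 3380/6084 = 0.4444

0.4444


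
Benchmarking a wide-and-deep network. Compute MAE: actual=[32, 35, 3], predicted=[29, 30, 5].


Absolute errors: |32-29|=3, |35-30|=5, |3-5|=2
Sum = 10
MAE = 10/3 = 10/3

10/3


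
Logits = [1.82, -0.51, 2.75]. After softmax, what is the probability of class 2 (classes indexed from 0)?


Exponentials: e^1.82=6.1719, e^-0.51=0.6005, e^2.75=15.6426
Sum = 22.415
Softmax = [0.2753, 0.0268, 0.6979]
p[2] = 15.6426/22.415 = 0.6979

0.6979


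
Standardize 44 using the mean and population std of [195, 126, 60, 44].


μ = 106.25, σ = 59.751
z = (44 - 106.25)/59.751 = -1.0418

-1.0418


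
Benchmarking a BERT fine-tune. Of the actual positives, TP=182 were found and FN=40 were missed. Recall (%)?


Recall = TP/(TP+FN)
= 182/(182+40)
= 182/222 = 81.98%

81.98%


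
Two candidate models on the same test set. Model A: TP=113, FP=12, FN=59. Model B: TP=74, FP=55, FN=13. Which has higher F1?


Model A: P=113/125=0.904, R=113/172=0.657, F1=2PR/(P+R)=2TP/(2TP+FP+FN)=226/297=0.7609
Model B: P=74/129=0.5736, R=74/87=0.8506, F1=2PR/(P+R)=2TP/(2TP+FP+FN)=148/216=0.6852
0.7609 > 0.6852 → Model A

Model A


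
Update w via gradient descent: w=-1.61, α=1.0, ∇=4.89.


w_new = w - α·∇
= -1.61 - 1.0·4.89
= -1.61 - 4.89
= -6.5

-6.5


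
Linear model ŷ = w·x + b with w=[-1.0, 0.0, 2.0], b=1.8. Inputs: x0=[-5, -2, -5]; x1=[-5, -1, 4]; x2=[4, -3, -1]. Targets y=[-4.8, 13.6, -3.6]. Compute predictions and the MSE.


ŷ0 = (-1.0)·(-5) + (0.0)·(-2) + (2.0)·(-5) + 1.8 = -3.2
ŷ1 = (-1.0)·(-5) + (0.0)·(-1) + (2.0)·(4) + 1.8 = 14.8
ŷ2 = (-1.0)·(4) + (0.0)·(-3) + (2.0)·(-1) + 1.8 = -4.2
errors² = [2.56, 1.44, 0.36]
MSE = 4.3600/3 = 1.4533

1.4533


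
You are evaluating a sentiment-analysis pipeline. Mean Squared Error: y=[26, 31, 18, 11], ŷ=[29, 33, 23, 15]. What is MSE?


Squared errors: (26-29)²=9, (31-33)²=4, (18-23)²=25, (11-15)²=16
Sum = 54
MSE = 54/4 = 27/2

27/2


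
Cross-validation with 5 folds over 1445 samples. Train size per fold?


Fold size = 1445/5 = 289
Training per fold = 1445 - 289 = 1156

1156


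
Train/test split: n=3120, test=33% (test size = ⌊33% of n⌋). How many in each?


Test = ⌊3120·33/100⌋ = 1029
Train = 3120 - 1029 = 2091

Train: 2091, Test: 1029


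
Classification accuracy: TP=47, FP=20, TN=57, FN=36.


Accuracy = (TP+TN)/(TP+TN+FP+FN)
= (47+57)/(160)
= 104/160 = 65.0%

65.0%


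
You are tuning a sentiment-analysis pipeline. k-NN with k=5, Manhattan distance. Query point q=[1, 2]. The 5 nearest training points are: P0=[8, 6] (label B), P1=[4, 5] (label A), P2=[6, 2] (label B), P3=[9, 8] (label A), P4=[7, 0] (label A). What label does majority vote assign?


d(q,P0) = 11  (label B)
d(q,P1) = 6  (label A)
d(q,P2) = 5  (label B)
d(q,P3) = 14  (label A)
d(q,P4) = 8  (label A)
Votes: A=3, B=2
Majority → A

A


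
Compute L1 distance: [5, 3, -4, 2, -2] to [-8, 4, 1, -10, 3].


d = |5+ 8| + |3-4| + |-4-1| + |2+ 10| + |-2-3|
  = 13 + 1 + 5 + 12 + 5
  = 36

36


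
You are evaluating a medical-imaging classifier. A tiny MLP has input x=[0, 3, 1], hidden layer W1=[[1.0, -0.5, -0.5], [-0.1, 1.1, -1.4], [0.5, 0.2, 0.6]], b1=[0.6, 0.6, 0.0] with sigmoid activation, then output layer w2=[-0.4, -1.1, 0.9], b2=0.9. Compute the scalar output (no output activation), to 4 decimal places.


z1[0] = (1.0)·(0) + (-0.5)·(3) + (-0.5)·(1) + 0.6 = -1.4
z1[1] = (-0.1)·(0) + (1.1)·(3) + (-1.4)·(1) + 0.6 = 2.5
z1[2] = (0.5)·(0) + (0.2)·(3) + (0.6)·(1) + 0.0 = 1.2
h = sigmoid(z1) = [0.1978, 0.9241, 0.7685]
output = (-0.4)·(0.1978) + (-1.1)·(0.9241) + (0.9)·(0.7685) + 0.9 = 0.496

0.496


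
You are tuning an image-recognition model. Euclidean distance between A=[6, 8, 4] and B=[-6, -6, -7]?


d = √((6+ 6)² + (8+ 6)² + (4+ 7)²)
  = √(144 + 196 + 121)
  = √461 = 21.4709

21.4709


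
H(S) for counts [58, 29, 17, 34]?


Probabilities: [58/138, 29/138, 17/138, 34/138] ≈ [0.4203, 0.2101, 0.1232, 0.2464]
H = -((58/138)·log₂(58/138) + (29/138)·log₂(29/138) + (17/138)·log₂(17/138) + (34/138)·log₂(34/138))
  = 1.8686 bits

1.8686 bits


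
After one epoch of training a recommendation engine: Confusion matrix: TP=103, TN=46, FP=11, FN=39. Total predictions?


Total = TP + TN + FP + FN
= 103 + 46 + 11 + 39
= 199
(Predicted positive: 114, predicted negative: 85)

199


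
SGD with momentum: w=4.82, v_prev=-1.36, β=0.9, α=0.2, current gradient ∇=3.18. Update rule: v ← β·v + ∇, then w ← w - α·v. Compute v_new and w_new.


v_new = 0.9·-1.36 + 3.18 = -1.224 + 3.18 = 1.956
w_new = 4.82 - 0.2·1.956 = 4.82 - 0.3912 = 4.4288

v_new=1.956, w_new=4.4288


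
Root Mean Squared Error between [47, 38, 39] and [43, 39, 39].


MSE = 17/3 = 5.6667
RMSE = √(17/3) = 2.3805

2.3805


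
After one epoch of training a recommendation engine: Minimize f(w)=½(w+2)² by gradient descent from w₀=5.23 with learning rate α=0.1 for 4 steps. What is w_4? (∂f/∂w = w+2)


step 1: grad = 5.23+2 = 7.23; w = 5.23 - 0.1·(7.23) = 4.507
step 2: grad = 4.507+2 = 6.507; w = 4.507 - 0.1·(6.507) = 3.8563
step 3: grad = 3.8563+2 = 5.8563; w = 3.8563 - 0.1·(5.8563) = 3.27067
step 4: grad = 3.27067+2 = 5.27067; w = 3.27067 - 0.1·(5.27067) = 2.743603

2.743603


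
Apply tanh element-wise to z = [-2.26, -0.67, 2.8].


tanh(-2.26) = -0.9785
tanh(-0.67) = -0.585
tanh(2.8) = 0.9926
result = [-0.9785, -0.585, 0.9926]

[-0.9785, -0.585, 0.9926]


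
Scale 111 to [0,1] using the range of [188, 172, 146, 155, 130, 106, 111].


min=106, max=188
(111-106)/(188-106) = 5/82 = 0.061

0.061


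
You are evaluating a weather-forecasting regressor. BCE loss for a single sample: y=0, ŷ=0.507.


BCE = -[y·ln(p) + (1-y)·ln(1-p)]
= -0 - 1·ln(1-0.507)
= -ln(0.493) = 0.7072

0.7072


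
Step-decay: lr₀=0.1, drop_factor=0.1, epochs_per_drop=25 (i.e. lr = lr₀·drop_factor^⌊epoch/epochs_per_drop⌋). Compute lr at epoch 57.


n_drops = ⌊57/25⌋ = 2
lr = 0.1·0.1^2 = 0.1·0.01 = 0.001

0.001


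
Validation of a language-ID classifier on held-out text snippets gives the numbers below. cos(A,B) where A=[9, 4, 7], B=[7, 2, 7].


A·B = 9·7 + 4·2 + 7·7 = 120
‖A‖ = √146 = 12.083, ‖B‖ = √102 = 10.0995
cos = 120/(√146·√102) = 120/√14892 = 0.9833

0.9833


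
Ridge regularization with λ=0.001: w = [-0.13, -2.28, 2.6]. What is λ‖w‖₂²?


‖w‖₂² = (-0.13)² + (-2.28)² + (2.6)²
     = 0.0169 + 5.1984 + 6.76
     = 11.9753
λ·‖w‖₂² = 0.001·11.9753 = 0.011975

0.011975


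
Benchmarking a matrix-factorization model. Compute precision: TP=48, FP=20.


Precision = TP/(TP+FP)
= 48/(48+20)
= 48/68 = 70.59%

70.59%


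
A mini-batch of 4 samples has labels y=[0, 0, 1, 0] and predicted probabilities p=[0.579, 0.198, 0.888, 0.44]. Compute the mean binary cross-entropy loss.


L[0] = -ln(1-0.579) = -ln(0.421) = 0.8651
L[1] = -ln(1-0.198) = -ln(0.802) = 0.2206
L[2] = -ln(0.888) = 0.1188
L[3] = -ln(1-0.44) = -ln(0.56) = 0.5798
mean = (0.8651 + 0.2206 + 0.1188 + 0.5798)/4 = 0.4461

0.4461


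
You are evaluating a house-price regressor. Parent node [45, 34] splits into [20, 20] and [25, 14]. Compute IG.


Parent = [45, 34], H_parent = 0.986
H_left = 1 (n=40), H_right = 0.9418 (n=39)
H_children = (40/79)·1 + (39/79)·0.9418 = 0.9713
IG = 0.986 - 0.9713 = 0.0147

0.0147


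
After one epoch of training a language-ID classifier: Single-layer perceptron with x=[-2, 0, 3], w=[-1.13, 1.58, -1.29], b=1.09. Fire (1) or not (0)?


z = (-2)·(-1.13) + (0)·(1.58) + (3)·(-1.29) + 1.09
  = -0.52
step(z) = 0 (z<0)

0


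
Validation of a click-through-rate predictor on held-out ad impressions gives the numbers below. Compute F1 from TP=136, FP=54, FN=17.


Precision = 136/190 = 0.7158
Recall = 136/153 = 0.8889
F1 = 2·P·R/(P+R) = 2·TP/(2·TP+FP+FN) = 272/(272+54+17) = 272/343 = 0.793

0.793


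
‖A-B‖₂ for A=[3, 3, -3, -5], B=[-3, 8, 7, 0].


d = √((3+ 3)² + (3-8)² + (-3-7)² + (-5-0)²)
  = √(36 + 25 + 100 + 25)
  = √186 = 13.6382

13.6382


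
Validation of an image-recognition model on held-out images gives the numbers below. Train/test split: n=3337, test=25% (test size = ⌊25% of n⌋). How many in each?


Test = ⌊3337·25/100⌋ = 834
Train = 3337 - 834 = 2503

Train: 2503, Test: 834


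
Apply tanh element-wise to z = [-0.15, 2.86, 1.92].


tanh(-0.15) = -0.1489
tanh(2.86) = 0.9935
tanh(1.92) = 0.9579
result = [-0.1489, 0.9935, 0.9579]

[-0.1489, 0.9935, 0.9579]


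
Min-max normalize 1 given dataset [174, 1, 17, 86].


min=1, max=174
(1-1)/(174-1) = 0/173 = 0.0

0.0


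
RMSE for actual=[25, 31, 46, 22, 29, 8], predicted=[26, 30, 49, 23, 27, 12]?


MSE = 32/6 = 5.3333
RMSE = √(32/6) = 2.3094

2.3094


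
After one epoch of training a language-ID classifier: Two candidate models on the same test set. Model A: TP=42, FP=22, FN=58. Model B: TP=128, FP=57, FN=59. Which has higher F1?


Model A: P=42/64=0.6562, R=42/100=0.42, F1=2PR/(P+R)=2TP/(2TP+FP+FN)=84/164=0.5122
Model B: P=128/185=0.6919, R=128/187=0.6845, F1=2PR/(P+R)=2TP/(2TP+FP+FN)=256/372=0.6882
0.5122 < 0.6882 → Model B

Model B


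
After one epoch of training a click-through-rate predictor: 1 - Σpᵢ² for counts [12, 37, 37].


Probabilities: [12/86, 37/86, 37/86] ≈ [0.1395, 0.4302, 0.4302]
Σpᵢ² = (144 + 1369 + 1369)/86² = 2882/7396
Gini = 1 - Σpᵢ² = 1 - 2882/7396 = 0.6103

0.6103


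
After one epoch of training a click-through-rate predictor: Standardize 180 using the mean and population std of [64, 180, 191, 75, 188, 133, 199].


μ = 147.1429, σ = 53.0214
z = (180 - 147.1429)/53.0214 = 0.6197

0.6197


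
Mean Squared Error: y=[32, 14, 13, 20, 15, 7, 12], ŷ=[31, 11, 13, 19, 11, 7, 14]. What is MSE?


Squared errors: (32-31)²=1, (14-11)²=9, (13-13)²=0, (20-19)²=1, (15-11)²=16, (7-7)²=0, (12-14)²=4
Sum = 31
MSE = 31/7 = 31/7

31/7


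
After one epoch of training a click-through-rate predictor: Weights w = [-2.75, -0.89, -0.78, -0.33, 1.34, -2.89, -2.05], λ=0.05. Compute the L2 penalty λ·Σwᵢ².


‖w‖₂² = (-2.75)² + (-0.89)² + (-0.78)² + (-0.33)² + (1.34)² + (-2.89)² + (-2.05)²
     = 7.5625 + 0.7921 + 0.6084 + 0.1089 + 1.7956 + 8.3521 + 4.2025
     = 23.4221
λ·‖w‖₂² = 0.05·23.4221 = 1.171105

1.171105


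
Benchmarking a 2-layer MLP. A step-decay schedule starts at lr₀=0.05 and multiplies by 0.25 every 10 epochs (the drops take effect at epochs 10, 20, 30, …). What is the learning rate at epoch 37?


n_drops = ⌊37/10⌋ = 3
lr = 0.05·0.25^3 = 0.05·0.015625 = 0.00078125

0.00078125


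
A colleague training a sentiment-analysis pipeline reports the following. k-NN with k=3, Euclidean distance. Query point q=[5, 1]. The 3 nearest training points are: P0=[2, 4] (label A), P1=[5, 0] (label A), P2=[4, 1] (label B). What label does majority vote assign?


d(q,P0) = 4.2426  (label A)
d(q,P1) = 1.0  (label A)
d(q,P2) = 1.0  (label B)
Votes: A=2, B=1
Majority → A

A


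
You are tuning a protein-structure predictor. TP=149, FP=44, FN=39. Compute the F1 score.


Precision = 149/193 = 0.772
Recall = 149/188 = 0.7926
F1 = 2·P·R/(P+R) = 2·TP/(2·TP+FP+FN) = 298/(298+44+39) = 298/381 = 0.7822

0.7822


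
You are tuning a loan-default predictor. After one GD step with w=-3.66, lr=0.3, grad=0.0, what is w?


w_new = w - α·∇
= -3.66 - 0.3·0.0
= -3.66 - 0
= -3.66

-3.66


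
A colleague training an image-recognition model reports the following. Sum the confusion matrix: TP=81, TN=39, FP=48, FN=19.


Total = TP + TN + FP + FN
= 81 + 39 + 48 + 19
= 187
(Predicted positive: 129, predicted negative: 58)

187


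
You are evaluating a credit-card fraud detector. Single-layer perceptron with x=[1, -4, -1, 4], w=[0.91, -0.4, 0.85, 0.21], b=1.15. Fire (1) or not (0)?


z = (1)·(0.91) + (-4)·(-0.4) + (-1)·(0.85) + (4)·(0.21) + 1.15
  = 3.65
step(z) = 1 (z≥0)

1


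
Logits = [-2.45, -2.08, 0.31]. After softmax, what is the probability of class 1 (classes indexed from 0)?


Exponentials: e^-2.45=0.0863, e^-2.08=0.1249, e^0.31=1.3634
Sum = 1.5746
Softmax = [0.0548, 0.0793, 0.8659]
p[1] = 0.1249/1.5746 = 0.0793

0.0793


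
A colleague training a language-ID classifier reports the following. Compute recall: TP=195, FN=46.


Recall = TP/(TP+FN)
= 195/(195+46)
= 195/241 = 80.91%

80.91%


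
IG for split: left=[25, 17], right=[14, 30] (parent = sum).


Parent = [39, 47], H_parent = 0.9937
H_left = 0.9737 (n=42), H_right = 0.9024 (n=44)
H_children = (42/86)·0.9737 + (44/86)·0.9024 = 0.9372
IG = 0.9937 - 0.9372 = 0.0565

0.0565


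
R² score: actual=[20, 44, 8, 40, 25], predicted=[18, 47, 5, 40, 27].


ȳ = 27.4
SS_res = Σ(y-ŷ)² = 26
SS_tot = Σ(y-ȳ)² = 871.2
R² = 1 - SS_res/SS_tot = 1 - 0.0298 = 0.9702

0.9702


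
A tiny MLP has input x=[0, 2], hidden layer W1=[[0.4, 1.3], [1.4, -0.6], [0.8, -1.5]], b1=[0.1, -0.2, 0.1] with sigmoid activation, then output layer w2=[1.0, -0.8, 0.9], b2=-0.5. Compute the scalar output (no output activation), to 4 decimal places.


z1[0] = (0.4)·(0) + (1.3)·(2) + 0.1 = 2.7
z1[1] = (1.4)·(0) + (-0.6)·(2) - 0.2 = -1.4
z1[2] = (0.8)·(0) + (-1.5)·(2) + 0.1 = -2.9
h = sigmoid(z1) = [0.937, 0.1978, 0.0522]
output = (1.0)·(0.937) + (-0.8)·(0.1978) + (0.9)·(0.0522) - 0.5 = 0.3257

0.3257


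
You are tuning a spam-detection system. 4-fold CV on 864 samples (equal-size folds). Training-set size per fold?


Fold size = 864/4 = 216
Training per fold = 864 - 216 = 648

648


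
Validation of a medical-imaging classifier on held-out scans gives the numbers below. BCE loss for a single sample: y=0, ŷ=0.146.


BCE = -[y·ln(p) + (1-y)·ln(1-p)]
= -0 - 1·ln(1-0.146)
= -ln(0.854) = 0.1578

0.1578


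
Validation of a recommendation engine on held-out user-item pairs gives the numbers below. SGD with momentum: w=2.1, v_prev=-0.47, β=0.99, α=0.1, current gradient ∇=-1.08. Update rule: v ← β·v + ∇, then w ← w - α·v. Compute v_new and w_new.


v_new = 0.99·-0.47 - 1.08 = -0.4653 - 1.08 = -1.5453
w_new = 2.1 - 0.1·-1.5453 = 2.1 + 0.15453 = 2.25453

v_new=-1.5453, w_new=2.25453


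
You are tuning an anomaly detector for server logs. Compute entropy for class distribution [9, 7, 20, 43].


Probabilities: [9/79, 7/79, 20/79, 43/79] ≈ [0.1139, 0.0886, 0.2532, 0.5443]
H = -((9/79)·log₂(9/79) + (7/79)·log₂(7/79) + (20/79)·log₂(20/79) + (43/79)·log₂(43/79))
  = 1.6462 bits

1.6462 bits


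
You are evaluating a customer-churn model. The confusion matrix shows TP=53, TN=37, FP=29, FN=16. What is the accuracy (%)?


Accuracy = (TP+TN)/(TP+TN+FP+FN)
= (53+37)/(135)
= 90/135 = 66.67%

66.67%


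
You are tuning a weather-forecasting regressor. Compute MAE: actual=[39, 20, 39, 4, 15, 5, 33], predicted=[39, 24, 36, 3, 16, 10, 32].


Absolute errors: |39-39|=0, |20-24|=4, |39-36|=3, |4-3|=1, |15-16|=1, |5-10|=5, |33-32|=1
Sum = 15
MAE = 15/7 = 15/7

15/7


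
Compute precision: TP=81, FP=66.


Precision = TP/(TP+FP)
= 81/(81+66)
= 81/147 = 55.1%

55.1%


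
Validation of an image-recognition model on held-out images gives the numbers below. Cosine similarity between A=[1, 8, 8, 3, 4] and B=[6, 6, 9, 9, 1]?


A·B = 1·6 + 8·6 + 8·9 + 3·9 + 4·1 = 157
‖A‖ = √154 = 12.4097, ‖B‖ = √235 = 15.3297
cos = 157/(√154·√235) = 157/√36190 = 0.8253

0.8253


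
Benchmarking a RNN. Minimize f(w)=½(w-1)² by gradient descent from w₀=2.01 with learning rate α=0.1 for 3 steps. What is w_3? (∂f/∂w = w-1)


step 1: grad = 2.01-1 = 1.01; w = 2.01 - 0.1·(1.01) = 1.909
step 2: grad = 1.909-1 = 0.909; w = 1.909 - 0.1·(0.909) = 1.8181
step 3: grad = 1.8181-1 = 0.8181; w = 1.8181 - 0.1·(0.8181) = 1.73629

1.73629


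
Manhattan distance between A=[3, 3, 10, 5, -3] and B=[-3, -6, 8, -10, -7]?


d = |3+ 3| + |3+ 6| + |10-8| + |5+ 10| + |-3+ 7|
  = 6 + 9 + 2 + 15 + 4
  = 36

36


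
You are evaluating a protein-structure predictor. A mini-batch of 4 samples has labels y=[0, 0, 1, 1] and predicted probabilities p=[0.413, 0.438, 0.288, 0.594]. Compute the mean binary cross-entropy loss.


L[0] = -ln(1-0.413) = -ln(0.587) = 0.5327
L[1] = -ln(1-0.438) = -ln(0.562) = 0.5763
L[2] = -ln(0.288) = 1.2448
L[3] = -ln(0.594) = 0.5209
mean = (0.5327 + 0.5763 + 1.2448 + 0.5209)/4 = 0.7187

0.7187


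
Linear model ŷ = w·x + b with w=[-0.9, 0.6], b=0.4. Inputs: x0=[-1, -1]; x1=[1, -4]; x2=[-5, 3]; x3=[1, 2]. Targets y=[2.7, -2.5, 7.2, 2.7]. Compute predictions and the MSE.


ŷ0 = (-0.9)·(-1) + (0.6)·(-1) + 0.4 = 0.7
ŷ1 = (-0.9)·(1) + (0.6)·(-4) + 0.4 = -2.9
ŷ2 = (-0.9)·(-5) + (0.6)·(3) + 0.4 = 6.7
ŷ3 = (-0.9)·(1) + (0.6)·(2) + 0.4 = 0.7
errors² = [4.0, 0.16, 0.25, 4.0]
MSE = 8.4100/4 = 2.1025

2.1025


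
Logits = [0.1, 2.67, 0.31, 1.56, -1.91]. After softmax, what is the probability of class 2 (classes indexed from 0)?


Exponentials: e^0.1=1.1052, e^2.67=14.44, e^0.31=1.3634, e^1.56=4.7588, e^-1.91=0.1481
Sum = 21.8155
Softmax = [0.0507, 0.6619, 0.0625, 0.2181, 0.0068]
p[2] = 1.3634/21.8155 = 0.0625

0.0625


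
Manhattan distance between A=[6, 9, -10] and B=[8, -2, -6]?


d = |6-8| + |9+ 2| + |-10+ 6|
  = 2 + 11 + 4
  = 17

17


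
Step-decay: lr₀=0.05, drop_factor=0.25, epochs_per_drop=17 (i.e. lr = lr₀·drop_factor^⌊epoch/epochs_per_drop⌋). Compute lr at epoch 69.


n_drops = ⌊69/17⌋ = 4
lr = 0.05·0.25^4 = 0.05·0.00390625 = 0.0001953125

0.0001953125


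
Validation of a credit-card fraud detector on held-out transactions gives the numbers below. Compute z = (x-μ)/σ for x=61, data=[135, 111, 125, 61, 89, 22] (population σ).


μ = 90.5, σ = 39.063
z = (61 - 90.5)/39.063 = -0.7552

-0.7552


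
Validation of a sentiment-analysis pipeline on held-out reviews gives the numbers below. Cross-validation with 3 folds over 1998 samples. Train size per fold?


Fold size = 1998/3 = 666
Training per fold = 1998 - 666 = 1332

1332


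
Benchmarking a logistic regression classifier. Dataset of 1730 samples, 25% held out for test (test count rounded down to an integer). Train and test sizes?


Test = ⌊1730·25/100⌋ = 432
Train = 1730 - 432 = 1298

Train: 1298, Test: 432


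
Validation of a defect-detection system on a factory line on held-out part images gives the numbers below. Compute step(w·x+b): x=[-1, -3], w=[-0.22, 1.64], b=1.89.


z = (-1)·(-0.22) + (-3)·(1.64) + 1.89
  = -2.81
step(z) = 0 (z<0)

0


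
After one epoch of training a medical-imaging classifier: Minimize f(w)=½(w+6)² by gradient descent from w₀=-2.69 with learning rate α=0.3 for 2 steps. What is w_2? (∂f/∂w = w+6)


step 1: grad = -2.69+6 = 3.31; w = -2.69 - 0.3·(3.31) = -3.683
step 2: grad = -3.683+6 = 2.317; w = -3.683 - 0.3·(2.317) = -4.3781

-4.3781


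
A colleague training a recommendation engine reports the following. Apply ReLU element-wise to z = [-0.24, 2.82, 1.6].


ReLU(-0.24) = max(0, -0.24) = 0.0
ReLU(2.82) = max(0, 2.82) = 2.82
ReLU(1.6) = max(0, 1.6) = 1.6
result = [0.0, 2.82, 1.6]

[0.0, 2.82, 1.6]


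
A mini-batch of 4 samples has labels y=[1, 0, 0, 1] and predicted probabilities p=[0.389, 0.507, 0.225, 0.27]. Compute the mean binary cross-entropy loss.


L[0] = -ln(0.389) = 0.9442
L[1] = -ln(1-0.507) = -ln(0.493) = 0.7072
L[2] = -ln(1-0.225) = -ln(0.775) = 0.2549
L[3] = -ln(0.27) = 1.3093
mean = (0.9442 + 0.7072 + 0.2549 + 1.3093)/4 = 0.8039

0.8039


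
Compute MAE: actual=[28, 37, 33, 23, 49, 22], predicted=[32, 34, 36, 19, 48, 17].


Absolute errors: |28-32|=4, |37-34|=3, |33-36|=3, |23-19|=4, |49-48|=1, |22-17|=5
Sum = 20
MAE = 20/6 = 10/3

10/3


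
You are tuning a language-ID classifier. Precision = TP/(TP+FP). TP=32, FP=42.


Precision = TP/(TP+FP)
= 32/(32+42)
= 32/74 = 43.24%

43.24%


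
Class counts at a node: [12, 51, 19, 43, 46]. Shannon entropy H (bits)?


Probabilities: [12/171, 51/171, 19/171, 43/171, 46/171] ≈ [0.0702, 0.2982, 0.1111, 0.2515, 0.269]
H = -((12/171)·log₂(12/171) + (51/171)·log₂(51/171) + (19/171)·log₂(19/171) + (43/171)·log₂(43/171) + (46/171)·log₂(46/171))
  = 2.1521 bits

2.1521 bits


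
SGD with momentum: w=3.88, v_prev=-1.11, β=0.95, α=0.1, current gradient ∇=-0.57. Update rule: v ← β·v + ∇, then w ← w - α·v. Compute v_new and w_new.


v_new = 0.95·-1.11 - 0.57 = -1.0545 - 0.57 = -1.6245
w_new = 3.88 - 0.1·-1.6245 = 3.88 + 0.16245 = 4.04245

v_new=-1.6245, w_new=4.04245


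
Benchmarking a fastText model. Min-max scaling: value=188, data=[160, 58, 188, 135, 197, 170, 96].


min=58, max=197
(188-58)/(197-58) = 130/139 = 0.9353

0.9353


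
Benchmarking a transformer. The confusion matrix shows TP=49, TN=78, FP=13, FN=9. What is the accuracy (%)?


Accuracy = (TP+TN)/(TP+TN+FP+FN)
= (49+78)/(149)
= 127/149 = 85.23%

85.23%


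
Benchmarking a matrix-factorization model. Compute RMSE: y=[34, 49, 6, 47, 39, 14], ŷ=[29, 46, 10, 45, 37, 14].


MSE = 58/6 = 9.6667
RMSE = √(58/6) = 3.1091

3.1091


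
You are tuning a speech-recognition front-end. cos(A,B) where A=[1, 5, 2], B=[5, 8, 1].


A·B = 1·5 + 5·8 + 2·1 = 47
‖A‖ = √30 = 5.4772, ‖B‖ = √90 = 9.4868
cos = 47/(√30·√90) = 47/√2700 = 0.9045

0.9045


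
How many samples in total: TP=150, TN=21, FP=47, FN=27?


Total = TP + TN + FP + FN
= 150 + 21 + 47 + 27
= 245
(Predicted positive: 197, predicted negative: 48)

245


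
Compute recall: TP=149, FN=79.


Recall = TP/(TP+FN)
= 149/(149+79)
= 149/228 = 65.35%

65.35%
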